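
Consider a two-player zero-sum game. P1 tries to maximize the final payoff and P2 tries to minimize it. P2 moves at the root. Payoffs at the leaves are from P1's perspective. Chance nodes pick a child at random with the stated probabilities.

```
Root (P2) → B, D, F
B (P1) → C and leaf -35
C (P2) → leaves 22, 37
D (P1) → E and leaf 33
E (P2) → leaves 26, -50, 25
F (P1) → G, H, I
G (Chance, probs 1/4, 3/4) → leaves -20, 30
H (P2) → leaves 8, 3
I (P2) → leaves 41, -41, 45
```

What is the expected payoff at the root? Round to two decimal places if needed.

C (P2): min(22, 37) = 22
B (P1): max(22, -35) = 22
E (P2): min(26, -50, 25) = -50
D (P1): max(-50, 33) = 33
G (Chance): 1/4·-20 + 3/4·30 = 17.5
H (P2): min(8, 3) = 3
I (P2): min(41, -41, 45) = -41
F (P1): max(17.5, 3, -41) = 17.5
Root (P2): min(22, 33, 17.5) = 17.5

17.5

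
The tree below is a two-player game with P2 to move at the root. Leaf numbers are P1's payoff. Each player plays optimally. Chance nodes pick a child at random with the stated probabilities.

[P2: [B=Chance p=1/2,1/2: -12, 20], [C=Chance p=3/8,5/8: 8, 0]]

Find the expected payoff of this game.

3

B (Chance): 1/2·-12 + 1/2·20 = 4
C (Chance): 3/8·8 + 5/8·0 = 3
Root (P2): min(4, 3) = 3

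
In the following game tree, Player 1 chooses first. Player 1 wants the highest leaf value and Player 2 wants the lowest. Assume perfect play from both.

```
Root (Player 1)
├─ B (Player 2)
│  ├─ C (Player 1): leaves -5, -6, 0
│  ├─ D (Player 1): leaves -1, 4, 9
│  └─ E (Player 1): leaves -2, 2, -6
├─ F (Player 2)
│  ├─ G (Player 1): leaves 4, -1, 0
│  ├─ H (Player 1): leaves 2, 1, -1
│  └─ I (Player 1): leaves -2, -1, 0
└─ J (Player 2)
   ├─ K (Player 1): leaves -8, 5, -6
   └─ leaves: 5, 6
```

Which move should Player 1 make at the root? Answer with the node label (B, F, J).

C (Player 1): max(-5, -6, 0) = 0
D (Player 1): max(-1, 4, 9) = 9
E (Player 1): max(-2, 2, -6) = 2
B (Player 2): min(0, 9, 2) = 0
G (Player 1): max(4, -1, 0) = 4
H (Player 1): max(2, 1, -1) = 2
I (Player 1): max(-2, -1, 0) = 0
F (Player 2): min(4, 2, 0) = 0
K (Player 1): max(-8, 5, -6) = 5
J (Player 2): min(5, 5, 6) = 5
Root (Player 1): max(0, 0, 5) = 5
Player 1 picks the child with the highest value: J (value 5).

J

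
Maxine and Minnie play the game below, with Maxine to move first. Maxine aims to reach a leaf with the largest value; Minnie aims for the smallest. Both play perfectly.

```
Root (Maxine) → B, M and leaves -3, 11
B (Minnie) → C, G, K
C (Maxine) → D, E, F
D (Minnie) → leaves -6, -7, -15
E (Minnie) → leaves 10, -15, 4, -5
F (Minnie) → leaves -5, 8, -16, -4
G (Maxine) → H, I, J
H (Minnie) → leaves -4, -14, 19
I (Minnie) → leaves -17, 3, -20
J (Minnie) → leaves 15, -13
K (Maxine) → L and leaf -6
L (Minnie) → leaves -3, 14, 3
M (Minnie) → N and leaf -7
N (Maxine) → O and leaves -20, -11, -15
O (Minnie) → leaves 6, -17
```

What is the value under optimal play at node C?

D: min(-6, -7, -15) = -15
E: min(10, -15, 4, -5) = -15
F: min(-5, 8, -16, -4) = -16
C: max(-15, -15, -16) = -15

-15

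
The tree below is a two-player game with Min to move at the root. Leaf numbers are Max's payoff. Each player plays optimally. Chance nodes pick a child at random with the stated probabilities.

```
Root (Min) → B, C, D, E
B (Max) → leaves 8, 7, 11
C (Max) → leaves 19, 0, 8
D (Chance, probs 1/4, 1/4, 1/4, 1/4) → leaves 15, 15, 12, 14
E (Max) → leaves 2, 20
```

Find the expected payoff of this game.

B (Max): max(8, 7, 11) = 11
C (Max): max(19, 0, 8) = 19
D (Chance): 1/4·15 + 1/4·15 + 1/4·12 + 1/4·14 = 14
E (Max): max(2, 20) = 20
Root (Min): min(11, 19, 14, 20) = 11

11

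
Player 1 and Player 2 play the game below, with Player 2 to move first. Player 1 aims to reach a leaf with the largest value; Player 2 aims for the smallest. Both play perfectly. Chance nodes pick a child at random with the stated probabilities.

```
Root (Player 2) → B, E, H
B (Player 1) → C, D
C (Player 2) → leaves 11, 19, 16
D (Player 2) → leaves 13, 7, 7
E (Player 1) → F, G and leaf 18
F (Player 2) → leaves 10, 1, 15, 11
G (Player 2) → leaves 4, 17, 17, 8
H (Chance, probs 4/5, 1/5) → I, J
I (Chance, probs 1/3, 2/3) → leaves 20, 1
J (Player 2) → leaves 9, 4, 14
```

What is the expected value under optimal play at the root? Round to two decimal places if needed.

6.67

C (Player 2): min(11, 19, 16) = 11
D (Player 2): min(13, 7, 7) = 7
B (Player 1): max(11, 7) = 11
F (Player 2): min(10, 1, 15, 11) = 1
G (Player 2): min(4, 17, 17, 8) = 4
E (Player 1): max(1, 4, 18) = 18
I (Chance): 1/3·20 + 2/3·1 = 7.33
J (Player 2): min(9, 4, 14) = 4
H (Chance): 4/5·7.33 + 1/5·4 = 6.67
Root (Player 2): min(11, 18, 6.67) = 6.67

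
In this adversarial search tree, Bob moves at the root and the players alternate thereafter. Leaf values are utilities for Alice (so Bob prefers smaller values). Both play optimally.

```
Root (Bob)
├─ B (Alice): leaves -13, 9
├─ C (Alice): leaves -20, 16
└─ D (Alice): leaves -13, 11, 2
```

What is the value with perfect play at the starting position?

B (Alice): max(-13, 9) = 9
C (Alice): max(-20, 16) = 16
D (Alice): max(-13, 11, 2) = 11
Root (Bob): min(9, 16, 11) = 9

9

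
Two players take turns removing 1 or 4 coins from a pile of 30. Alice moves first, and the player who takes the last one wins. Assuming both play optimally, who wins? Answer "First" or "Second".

Second

Compute winning (W) and losing (L) positions by backward induction:
i:   0  1  2  3  4  5  6  7  8  9 10 11 12 13 14 15 16 17 18 19 20 21 22 23 24 25 26 27 28 29 30
     L  W  L  W  W  L  W  L  W  W  L  W  L  W  W  L  W  L  W  W  L  W  L  W  W  L  W  L  W  W  L
Position 30 is L, so the second player wins.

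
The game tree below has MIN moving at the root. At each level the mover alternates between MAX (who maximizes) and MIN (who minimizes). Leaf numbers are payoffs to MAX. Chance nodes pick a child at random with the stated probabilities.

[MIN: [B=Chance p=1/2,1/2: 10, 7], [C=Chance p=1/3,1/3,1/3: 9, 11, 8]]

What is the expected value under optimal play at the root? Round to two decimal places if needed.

8.5

B (Chance): 1/2·10 + 1/2·7 = 8.5
C (Chance): 1/3·9 + 1/3·11 + 1/3·8 = 9.33
Root (MIN): min(8.5, 9.33) = 8.5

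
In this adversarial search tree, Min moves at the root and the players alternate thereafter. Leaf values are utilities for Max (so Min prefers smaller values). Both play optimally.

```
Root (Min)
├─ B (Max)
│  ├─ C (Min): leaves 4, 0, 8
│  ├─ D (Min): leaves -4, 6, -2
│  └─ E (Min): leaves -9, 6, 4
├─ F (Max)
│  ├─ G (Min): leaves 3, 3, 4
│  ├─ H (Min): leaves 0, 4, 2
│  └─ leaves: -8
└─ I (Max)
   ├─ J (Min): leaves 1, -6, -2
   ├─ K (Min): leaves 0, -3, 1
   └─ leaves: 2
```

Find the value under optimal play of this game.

C (Min): min(4, 0, 8) = 0
D (Min): min(-4, 6, -2) = -4
E (Min): min(-9, 6, 4) = -9
B (Max): max(0, -4, -9) = 0
G (Min): min(3, 3, 4) = 3
H (Min): min(0, 4, 2) = 0
F (Max): max(3, 0, -8) = 3
J (Min): min(1, -6, -2) = -6
K (Min): min(0, -3, 1) = -3
I (Max): max(-6, -3, 2) = 2
Root (Min): min(0, 3, 2) = 0

0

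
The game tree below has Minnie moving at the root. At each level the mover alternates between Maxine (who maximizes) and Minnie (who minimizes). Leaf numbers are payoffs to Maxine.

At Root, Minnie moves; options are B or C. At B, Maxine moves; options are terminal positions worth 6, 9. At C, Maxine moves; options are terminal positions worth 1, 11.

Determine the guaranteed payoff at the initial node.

B (Maxine): max(6, 9) = 9
C (Maxine): max(1, 11) = 11
Root (Minnie): min(9, 11) = 9

9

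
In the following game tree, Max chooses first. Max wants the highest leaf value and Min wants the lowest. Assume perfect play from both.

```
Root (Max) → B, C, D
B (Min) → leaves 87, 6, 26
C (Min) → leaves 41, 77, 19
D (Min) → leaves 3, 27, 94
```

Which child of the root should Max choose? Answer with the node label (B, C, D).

B (Min): min(87, 6, 26) = 6
C (Min): min(41, 77, 19) = 19
D (Min): min(3, 27, 94) = 3
Root (Max): max(6, 19, 3) = 19
Max picks the child with the highest value: C (value 19).

C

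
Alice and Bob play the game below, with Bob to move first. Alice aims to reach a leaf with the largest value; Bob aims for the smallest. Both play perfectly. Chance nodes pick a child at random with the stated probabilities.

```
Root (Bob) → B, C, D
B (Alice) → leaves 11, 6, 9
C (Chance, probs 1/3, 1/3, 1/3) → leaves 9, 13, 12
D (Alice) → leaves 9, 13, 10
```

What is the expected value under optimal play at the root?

11

B (Alice): max(11, 6, 9) = 11
C (Chance): 1/3·9 + 1/3·13 + 1/3·12 = 11.33
D (Alice): max(9, 13, 10) = 13
Root (Bob): min(11, 11.33, 13) = 11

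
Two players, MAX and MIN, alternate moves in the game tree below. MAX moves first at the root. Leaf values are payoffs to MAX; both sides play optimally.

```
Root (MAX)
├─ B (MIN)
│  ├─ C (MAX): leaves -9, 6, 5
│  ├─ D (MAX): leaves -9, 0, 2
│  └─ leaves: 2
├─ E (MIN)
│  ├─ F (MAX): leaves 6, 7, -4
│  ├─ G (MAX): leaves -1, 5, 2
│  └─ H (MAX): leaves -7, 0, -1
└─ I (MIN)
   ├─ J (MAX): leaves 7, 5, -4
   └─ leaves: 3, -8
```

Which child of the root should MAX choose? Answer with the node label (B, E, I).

B

C (MAX): max(-9, 6, 5) = 6
D (MAX): max(-9, 0, 2) = 2
B (MIN): min(6, 2, 2) = 2
F (MAX): max(6, 7, -4) = 7
G (MAX): max(-1, 5, 2) = 5
H (MAX): max(-7, 0, -1) = 0
E (MIN): min(7, 5, 0) = 0
J (MAX): max(7, 5, -4) = 7
I (MIN): min(7, 3, -8) = -8
Root (MAX): max(2, 0, -8) = 2
MAX picks the child with the highest value: B (value 2).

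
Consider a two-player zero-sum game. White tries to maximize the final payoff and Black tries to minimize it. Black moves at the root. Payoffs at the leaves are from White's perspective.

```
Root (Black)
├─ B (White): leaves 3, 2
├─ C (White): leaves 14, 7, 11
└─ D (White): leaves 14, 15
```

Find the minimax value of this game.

3

B (White): max(3, 2) = 3
C (White): max(14, 7, 11) = 14
D (White): max(14, 15) = 15
Root (Black): min(3, 14, 15) = 3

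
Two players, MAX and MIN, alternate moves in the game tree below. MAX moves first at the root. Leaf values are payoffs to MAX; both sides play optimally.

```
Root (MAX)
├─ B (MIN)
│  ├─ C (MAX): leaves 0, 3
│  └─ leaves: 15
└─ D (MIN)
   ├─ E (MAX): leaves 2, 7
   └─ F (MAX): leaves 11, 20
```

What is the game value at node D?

E: max(2, 7) = 7
F: max(11, 20) = 20
D: min(7, 20) = 7

7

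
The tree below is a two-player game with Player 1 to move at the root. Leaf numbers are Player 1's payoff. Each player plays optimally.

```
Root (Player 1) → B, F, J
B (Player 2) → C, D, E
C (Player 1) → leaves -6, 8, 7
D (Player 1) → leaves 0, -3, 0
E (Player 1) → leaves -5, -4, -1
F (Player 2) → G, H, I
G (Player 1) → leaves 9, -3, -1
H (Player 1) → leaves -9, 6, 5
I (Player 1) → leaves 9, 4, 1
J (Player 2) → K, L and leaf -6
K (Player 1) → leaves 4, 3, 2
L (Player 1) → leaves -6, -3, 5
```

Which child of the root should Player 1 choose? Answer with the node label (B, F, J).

F

C (Player 1): max(-6, 8, 7) = 8
D (Player 1): max(0, -3, 0) = 0
E (Player 1): max(-5, -4, -1) = -1
B (Player 2): min(8, 0, -1) = -1
G (Player 1): max(9, -3, -1) = 9
H (Player 1): max(-9, 6, 5) = 6
I (Player 1): max(9, 4, 1) = 9
F (Player 2): min(9, 6, 9) = 6
K (Player 1): max(4, 3, 2) = 4
L (Player 1): max(-6, -3, 5) = 5
J (Player 2): min(4, 5, -6) = -6
Root (Player 1): max(-1, 6, -6) = 6
Player 1 picks the child with the highest value: F (value 6).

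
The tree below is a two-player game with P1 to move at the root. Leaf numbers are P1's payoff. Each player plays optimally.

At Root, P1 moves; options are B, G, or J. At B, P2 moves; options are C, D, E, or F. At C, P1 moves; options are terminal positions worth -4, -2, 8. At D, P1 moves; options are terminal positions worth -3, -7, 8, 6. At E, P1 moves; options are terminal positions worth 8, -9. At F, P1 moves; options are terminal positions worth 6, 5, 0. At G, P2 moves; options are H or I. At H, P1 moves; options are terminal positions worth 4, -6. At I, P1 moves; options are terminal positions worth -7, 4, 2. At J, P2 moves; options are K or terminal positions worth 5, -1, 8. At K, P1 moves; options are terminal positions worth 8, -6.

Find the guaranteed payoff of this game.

6

C (P1): max(-4, -2, 8) = 8
D (P1): max(-3, -7, 8, 6) = 8
E (P1): max(8, -9) = 8
F (P1): max(6, 5, 0) = 6
B (P2): min(8, 8, 8, 6) = 6
H (P1): max(4, -6) = 4
I (P1): max(-7, 4, 2) = 4
G (P2): min(4, 4) = 4
K (P1): max(8, -6) = 8
J (P2): min(8, 5, -1, 8) = -1
Root (P1): max(6, 4, -1) = 6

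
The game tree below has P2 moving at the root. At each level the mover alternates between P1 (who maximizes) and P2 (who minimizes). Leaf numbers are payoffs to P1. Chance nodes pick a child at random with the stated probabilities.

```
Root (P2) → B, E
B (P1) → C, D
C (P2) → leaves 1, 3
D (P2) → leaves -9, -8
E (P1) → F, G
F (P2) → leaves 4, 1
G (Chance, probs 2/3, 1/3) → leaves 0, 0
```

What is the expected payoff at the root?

C (P2): min(1, 3) = 1
D (P2): min(-9, -8) = -9
B (P1): max(1, -9) = 1
F (P2): min(4, 1) = 1
G (Chance): 2/3·0 + 1/3·0 = 0
E (P1): max(1, 0) = 1
Root (P2): min(1, 1) = 1

1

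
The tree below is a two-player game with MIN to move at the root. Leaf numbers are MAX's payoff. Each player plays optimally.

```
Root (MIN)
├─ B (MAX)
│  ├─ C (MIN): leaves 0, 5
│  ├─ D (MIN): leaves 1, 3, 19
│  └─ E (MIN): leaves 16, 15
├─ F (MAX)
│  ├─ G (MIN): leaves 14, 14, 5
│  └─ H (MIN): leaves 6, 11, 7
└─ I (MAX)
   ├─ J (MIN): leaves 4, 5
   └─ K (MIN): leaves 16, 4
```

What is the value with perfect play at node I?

4

J: min(4, 5) = 4
K: min(16, 4) = 4
I: max(4, 4) = 4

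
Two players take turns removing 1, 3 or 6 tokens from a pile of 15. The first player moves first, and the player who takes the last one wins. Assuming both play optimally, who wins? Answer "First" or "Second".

First

W/L table (W = player to move can force a win):
i:   0  1  2  3  4  5  6  7  8  9 10 11 12 13 14 15
     L  W  L  W  L  W  W  W  W  L  W  L  W  L  W  W
Position 15 is W, so the first player wins.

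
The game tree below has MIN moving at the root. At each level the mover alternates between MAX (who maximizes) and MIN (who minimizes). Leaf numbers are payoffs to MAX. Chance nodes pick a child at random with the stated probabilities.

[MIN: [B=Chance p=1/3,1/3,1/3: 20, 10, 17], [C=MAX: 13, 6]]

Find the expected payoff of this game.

13

B (Chance): 1/3·20 + 1/3·10 + 1/3·17 = 15.67
C (MAX): max(13, 6) = 13
Root (MIN): min(15.67, 13) = 13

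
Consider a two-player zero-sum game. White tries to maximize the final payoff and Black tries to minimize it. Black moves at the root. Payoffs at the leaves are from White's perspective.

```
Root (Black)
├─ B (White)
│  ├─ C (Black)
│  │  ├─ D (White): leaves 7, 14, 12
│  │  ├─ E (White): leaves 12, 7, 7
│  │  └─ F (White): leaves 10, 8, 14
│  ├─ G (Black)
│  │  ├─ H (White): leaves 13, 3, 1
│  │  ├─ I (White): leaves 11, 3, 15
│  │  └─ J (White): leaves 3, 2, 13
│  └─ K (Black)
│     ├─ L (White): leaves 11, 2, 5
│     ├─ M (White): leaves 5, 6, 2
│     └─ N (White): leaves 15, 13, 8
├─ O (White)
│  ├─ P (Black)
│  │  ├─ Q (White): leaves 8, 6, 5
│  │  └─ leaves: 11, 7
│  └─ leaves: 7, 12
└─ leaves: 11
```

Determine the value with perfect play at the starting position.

D (White): max(7, 14, 12) = 14
E (White): max(12, 7, 7) = 12
F (White): max(10, 8, 14) = 14
C (Black): min(14, 12, 14) = 12
H (White): max(13, 3, 1) = 13
I (White): max(11, 3, 15) = 15
J (White): max(3, 2, 13) = 13
G (Black): min(13, 15, 13) = 13
L (White): max(11, 2, 5) = 11
M (White): max(5, 6, 2) = 6
N (White): max(15, 13, 8) = 15
K (Black): min(11, 6, 15) = 6
B (White): max(12, 13, 6) = 13
Q (White): max(8, 6, 5) = 8
P (Black): min(8, 11, 7) = 7
O (White): max(7, 7, 12) = 12
Root (Black): min(13, 12, 11) = 11

11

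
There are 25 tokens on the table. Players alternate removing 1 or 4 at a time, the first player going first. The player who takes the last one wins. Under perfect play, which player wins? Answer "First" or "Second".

Second

W/L table (W = player to move can force a win):
i:   0  1  2  3  4  5  6  7  8  9 10 11 12 13 14 15 16 17 18 19 20 21 22 23 24 25
     L  W  L  W  W  L  W  L  W  W  L  W  L  W  W  L  W  L  W  W  L  W  L  W  W  L
Position 25 is L, so the second player wins.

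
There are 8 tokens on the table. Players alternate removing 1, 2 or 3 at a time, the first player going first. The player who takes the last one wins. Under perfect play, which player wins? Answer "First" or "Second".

Compute winning (W) and losing (L) positions by backward induction:
i:   0  1  2  3  4  5  6  7  8
     L  W  W  W  L  W  W  W  L
Position 8 is L, so the second player wins.

Second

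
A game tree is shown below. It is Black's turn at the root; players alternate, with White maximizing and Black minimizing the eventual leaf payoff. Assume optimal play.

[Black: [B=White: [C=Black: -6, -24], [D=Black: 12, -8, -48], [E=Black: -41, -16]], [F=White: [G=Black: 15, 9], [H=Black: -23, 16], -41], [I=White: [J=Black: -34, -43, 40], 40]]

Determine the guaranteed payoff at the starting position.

C (Black): min(-6, -24) = -24
D (Black): min(12, -8, -48) = -48
E (Black): min(-41, -16) = -41
B (White): max(-24, -48, -41) = -24
G (Black): min(15, 9) = 9
H (Black): min(-23, 16) = -23
F (White): max(9, -23, -41) = 9
J (Black): min(-34, -43, 40) = -43
I (White): max(-43, 40) = 40
Root (Black): min(-24, 9, 40) = -24

-24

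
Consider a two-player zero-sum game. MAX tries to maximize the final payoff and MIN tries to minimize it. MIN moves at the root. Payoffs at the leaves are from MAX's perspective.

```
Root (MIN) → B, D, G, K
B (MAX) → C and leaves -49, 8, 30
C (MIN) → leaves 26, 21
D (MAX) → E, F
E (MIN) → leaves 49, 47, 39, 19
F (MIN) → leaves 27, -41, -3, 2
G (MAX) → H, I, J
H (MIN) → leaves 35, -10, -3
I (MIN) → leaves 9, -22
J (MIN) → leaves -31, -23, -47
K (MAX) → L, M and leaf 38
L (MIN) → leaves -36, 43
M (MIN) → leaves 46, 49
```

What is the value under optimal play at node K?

46

L: min(-36, 43) = -36
M: min(46, 49) = 46
K: max(-36, 46, 38) = 46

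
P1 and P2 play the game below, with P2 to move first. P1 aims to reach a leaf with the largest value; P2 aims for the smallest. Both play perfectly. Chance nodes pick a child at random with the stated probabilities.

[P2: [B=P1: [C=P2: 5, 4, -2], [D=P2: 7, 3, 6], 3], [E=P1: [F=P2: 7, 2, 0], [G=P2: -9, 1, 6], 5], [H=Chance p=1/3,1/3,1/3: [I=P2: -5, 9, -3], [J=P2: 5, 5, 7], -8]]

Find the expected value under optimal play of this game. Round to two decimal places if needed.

-2.67

C (P2): min(5, 4, -2) = -2
D (P2): min(7, 3, 6) = 3
B (P1): max(-2, 3, 3) = 3
F (P2): min(7, 2, 0) = 0
G (P2): min(-9, 1, 6) = -9
E (P1): max(0, -9, 5) = 5
I (P2): min(-5, 9, -3) = -5
J (P2): min(5, 5, 7) = 5
H (Chance): 1/3·-5 + 1/3·5 + 1/3·-8 = -2.67
Root (P2): min(3, 5, -2.67) = -2.67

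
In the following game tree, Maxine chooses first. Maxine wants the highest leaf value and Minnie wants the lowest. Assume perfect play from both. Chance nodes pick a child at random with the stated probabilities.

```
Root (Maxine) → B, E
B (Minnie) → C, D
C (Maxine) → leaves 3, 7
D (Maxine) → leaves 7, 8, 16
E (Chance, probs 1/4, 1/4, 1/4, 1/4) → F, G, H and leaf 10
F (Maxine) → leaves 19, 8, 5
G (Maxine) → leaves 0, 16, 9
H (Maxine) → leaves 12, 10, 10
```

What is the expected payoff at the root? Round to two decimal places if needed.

14.25

C (Maxine): max(3, 7) = 7
D (Maxine): max(7, 8, 16) = 16
B (Minnie): min(7, 16) = 7
F (Maxine): max(19, 8, 5) = 19
G (Maxine): max(0, 16, 9) = 16
H (Maxine): max(12, 10, 10) = 12
E (Chance): 1/4·19 + 1/4·16 + 1/4·12 + 1/4·10 = 14.25
Root (Maxine): max(7, 14.25) = 14.25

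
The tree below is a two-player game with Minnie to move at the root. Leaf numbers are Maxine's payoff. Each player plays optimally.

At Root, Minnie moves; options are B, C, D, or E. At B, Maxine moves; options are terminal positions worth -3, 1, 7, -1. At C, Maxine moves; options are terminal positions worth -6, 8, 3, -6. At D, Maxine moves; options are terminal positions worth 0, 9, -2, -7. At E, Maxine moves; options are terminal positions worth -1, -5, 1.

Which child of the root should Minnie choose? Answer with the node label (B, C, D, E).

E

B (Maxine): max(-3, 1, 7, -1) = 7
C (Maxine): max(-6, 8, 3, -6) = 8
D (Maxine): max(0, 9, -2, -7) = 9
E (Maxine): max(-1, -5, 1) = 1
Root (Minnie): min(7, 8, 9, 1) = 1
Minnie picks the child with the lowest value: E (value 1).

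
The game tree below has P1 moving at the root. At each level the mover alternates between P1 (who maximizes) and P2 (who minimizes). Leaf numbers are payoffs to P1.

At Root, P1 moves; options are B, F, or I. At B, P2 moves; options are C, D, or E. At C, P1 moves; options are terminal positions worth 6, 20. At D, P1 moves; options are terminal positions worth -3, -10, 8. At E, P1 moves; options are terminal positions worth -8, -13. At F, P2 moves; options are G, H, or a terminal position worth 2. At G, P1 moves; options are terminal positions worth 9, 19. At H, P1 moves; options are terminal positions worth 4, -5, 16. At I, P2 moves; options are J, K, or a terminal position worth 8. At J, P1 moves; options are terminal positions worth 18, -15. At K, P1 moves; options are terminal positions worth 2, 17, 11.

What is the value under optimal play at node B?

-8

C: max(6, 20) = 20
D: max(-3, -10, 8) = 8
E: max(-8, -13) = -8
B: min(20, 8, -8) = -8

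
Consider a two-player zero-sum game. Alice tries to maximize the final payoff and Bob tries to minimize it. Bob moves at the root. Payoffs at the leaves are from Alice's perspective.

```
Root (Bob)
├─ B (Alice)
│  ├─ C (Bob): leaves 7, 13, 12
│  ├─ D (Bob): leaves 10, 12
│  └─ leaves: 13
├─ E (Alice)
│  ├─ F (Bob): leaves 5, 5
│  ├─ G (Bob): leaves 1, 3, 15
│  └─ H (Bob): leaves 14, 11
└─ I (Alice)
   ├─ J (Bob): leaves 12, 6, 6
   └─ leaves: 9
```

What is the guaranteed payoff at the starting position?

9

C (Bob): min(7, 13, 12) = 7
D (Bob): min(10, 12) = 10
B (Alice): max(7, 10, 13) = 13
F (Bob): min(5, 5) = 5
G (Bob): min(1, 3, 15) = 1
H (Bob): min(14, 11) = 11
E (Alice): max(5, 1, 11) = 11
J (Bob): min(12, 6, 6) = 6
I (Alice): max(6, 9) = 9
Root (Bob): min(13, 11, 9) = 9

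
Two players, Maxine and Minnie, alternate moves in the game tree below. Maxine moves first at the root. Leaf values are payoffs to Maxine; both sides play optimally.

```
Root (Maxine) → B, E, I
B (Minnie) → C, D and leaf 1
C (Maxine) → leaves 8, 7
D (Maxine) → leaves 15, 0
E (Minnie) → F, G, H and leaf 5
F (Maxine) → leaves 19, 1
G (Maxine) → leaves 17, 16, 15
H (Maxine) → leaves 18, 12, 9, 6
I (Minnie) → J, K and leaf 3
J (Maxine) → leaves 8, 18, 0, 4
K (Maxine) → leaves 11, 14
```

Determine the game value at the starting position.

C (Maxine): max(8, 7) = 8
D (Maxine): max(15, 0) = 15
B (Minnie): min(8, 15, 1) = 1
F (Maxine): max(19, 1) = 19
G (Maxine): max(17, 16, 15) = 17
H (Maxine): max(18, 12, 9, 6) = 18
E (Minnie): min(19, 17, 18, 5) = 5
J (Maxine): max(8, 18, 0, 4) = 18
K (Maxine): max(11, 14) = 14
I (Minnie): min(18, 14, 3) = 3
Root (Maxine): max(1, 5, 3) = 5

5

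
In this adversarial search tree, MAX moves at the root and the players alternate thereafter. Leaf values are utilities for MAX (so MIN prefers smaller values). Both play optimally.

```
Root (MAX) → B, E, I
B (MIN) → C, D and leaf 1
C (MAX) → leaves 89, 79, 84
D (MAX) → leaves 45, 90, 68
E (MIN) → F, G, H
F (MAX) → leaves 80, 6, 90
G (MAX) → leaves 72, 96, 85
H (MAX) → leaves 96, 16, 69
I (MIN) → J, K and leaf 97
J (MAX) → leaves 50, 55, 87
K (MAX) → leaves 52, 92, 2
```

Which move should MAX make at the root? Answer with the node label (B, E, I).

E

C (MAX): max(89, 79, 84) = 89
D (MAX): max(45, 90, 68) = 90
B (MIN): min(89, 90, 1) = 1
F (MAX): max(80, 6, 90) = 90
G (MAX): max(72, 96, 85) = 96
H (MAX): max(96, 16, 69) = 96
E (MIN): min(90, 96, 96) = 90
J (MAX): max(50, 55, 87) = 87
K (MAX): max(52, 92, 2) = 92
I (MIN): min(87, 92, 97) = 87
Root (MAX): max(1, 90, 87) = 90
MAX picks the child with the highest value: E (value 90).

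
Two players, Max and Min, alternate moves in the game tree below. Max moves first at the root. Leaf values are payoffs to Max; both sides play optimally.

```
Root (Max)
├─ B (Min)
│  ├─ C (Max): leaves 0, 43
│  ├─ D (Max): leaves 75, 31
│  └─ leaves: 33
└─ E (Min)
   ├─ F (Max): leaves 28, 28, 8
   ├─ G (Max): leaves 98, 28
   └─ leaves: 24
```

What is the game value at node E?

24

F: max(28, 28, 8) = 28
G: max(98, 28) = 98
E: min(28, 98, 24) = 24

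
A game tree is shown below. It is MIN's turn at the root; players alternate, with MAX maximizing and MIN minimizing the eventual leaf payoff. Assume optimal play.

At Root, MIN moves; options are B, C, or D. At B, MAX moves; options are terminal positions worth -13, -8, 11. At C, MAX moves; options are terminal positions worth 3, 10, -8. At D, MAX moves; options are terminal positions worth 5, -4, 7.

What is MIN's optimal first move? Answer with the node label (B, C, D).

D

B (MAX): max(-13, -8, 11) = 11
C (MAX): max(3, 10, -8) = 10
D (MAX): max(5, -4, 7) = 7
Root (MIN): min(11, 10, 7) = 7
MIN picks the child with the lowest value: D (value 7).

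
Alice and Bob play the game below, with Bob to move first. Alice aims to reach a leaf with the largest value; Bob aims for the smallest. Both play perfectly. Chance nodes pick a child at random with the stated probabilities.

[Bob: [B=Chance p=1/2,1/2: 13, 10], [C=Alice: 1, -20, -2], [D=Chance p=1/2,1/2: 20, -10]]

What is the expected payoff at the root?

1

B (Chance): 1/2·13 + 1/2·10 = 11.5
C (Alice): max(1, -20, -2) = 1
D (Chance): 1/2·20 + 1/2·-10 = 5
Root (Bob): min(11.5, 1, 5) = 1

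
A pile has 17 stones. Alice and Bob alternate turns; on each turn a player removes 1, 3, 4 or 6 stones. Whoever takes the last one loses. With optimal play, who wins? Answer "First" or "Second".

Mark each pile size as W (mover wins) or L (mover loses):
i:   0  1  2  3  4  5  6  7  8  9 10 11 12 13 14 15 16 17
     W  L  W  L  W  W  W  W  L  W  L  W  W  W  W  L  W  L
Position 17 is L, so the second player wins.

Second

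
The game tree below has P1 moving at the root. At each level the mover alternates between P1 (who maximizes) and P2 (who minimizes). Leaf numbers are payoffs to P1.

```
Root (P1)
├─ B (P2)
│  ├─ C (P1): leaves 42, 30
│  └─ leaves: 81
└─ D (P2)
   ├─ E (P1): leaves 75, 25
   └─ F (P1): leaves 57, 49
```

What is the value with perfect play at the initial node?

C (P1): max(42, 30) = 42
B (P2): min(42, 81) = 42
E (P1): max(75, 25) = 75
F (P1): max(57, 49) = 57
D (P2): min(75, 57) = 57
Root (P1): max(42, 57) = 57

57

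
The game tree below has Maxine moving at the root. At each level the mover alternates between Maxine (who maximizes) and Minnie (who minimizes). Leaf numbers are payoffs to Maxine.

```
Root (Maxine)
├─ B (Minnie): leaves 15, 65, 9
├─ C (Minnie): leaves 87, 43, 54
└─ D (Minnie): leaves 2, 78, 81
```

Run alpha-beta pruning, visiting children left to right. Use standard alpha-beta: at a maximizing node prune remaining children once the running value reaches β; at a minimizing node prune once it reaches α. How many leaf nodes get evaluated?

7

B [α=-∞,β=+∞]: v=9
C [α=9,β=+∞]: v=43
D [α=43,β=+∞]: v=2 after child 1 ≤ α → α-cutoff, skip 2
Root [α=-∞,β=+∞]: v=43
Leaves evaluated: 7 of 9.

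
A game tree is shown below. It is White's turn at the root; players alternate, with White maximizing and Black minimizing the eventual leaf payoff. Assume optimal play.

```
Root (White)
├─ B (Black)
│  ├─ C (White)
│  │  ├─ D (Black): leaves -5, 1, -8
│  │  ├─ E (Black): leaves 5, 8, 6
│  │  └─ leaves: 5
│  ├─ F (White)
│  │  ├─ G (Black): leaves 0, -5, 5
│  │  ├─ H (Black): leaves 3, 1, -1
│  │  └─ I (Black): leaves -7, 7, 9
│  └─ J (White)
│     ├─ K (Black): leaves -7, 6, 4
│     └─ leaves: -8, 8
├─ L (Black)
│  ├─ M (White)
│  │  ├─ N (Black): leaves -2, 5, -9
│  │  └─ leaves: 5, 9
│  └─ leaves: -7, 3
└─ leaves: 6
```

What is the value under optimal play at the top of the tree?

D (Black): min(-5, 1, -8) = -8
E (Black): min(5, 8, 6) = 5
C (White): max(-8, 5, 5) = 5
G (Black): min(0, -5, 5) = -5
H (Black): min(3, 1, -1) = -1
I (Black): min(-7, 7, 9) = -7
F (White): max(-5, -1, -7) = -1
K (Black): min(-7, 6, 4) = -7
J (White): max(-7, -8, 8) = 8
B (Black): min(5, -1, 8) = -1
N (Black): min(-2, 5, -9) = -9
M (White): max(-9, 5, 9) = 9
L (Black): min(9, -7, 3) = -7
Root (White): max(-1, -7, 6) = 6

6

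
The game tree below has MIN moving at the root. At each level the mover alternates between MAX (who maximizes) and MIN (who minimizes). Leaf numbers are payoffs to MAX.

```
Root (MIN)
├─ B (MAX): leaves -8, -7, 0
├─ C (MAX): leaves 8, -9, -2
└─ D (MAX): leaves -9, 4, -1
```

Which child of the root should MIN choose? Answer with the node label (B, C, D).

B (MAX): max(-8, -7, 0) = 0
C (MAX): max(8, -9, -2) = 8
D (MAX): max(-9, 4, -1) = 4
Root (MIN): min(0, 8, 4) = 0
MIN picks the child with the lowest value: B (value 0).

B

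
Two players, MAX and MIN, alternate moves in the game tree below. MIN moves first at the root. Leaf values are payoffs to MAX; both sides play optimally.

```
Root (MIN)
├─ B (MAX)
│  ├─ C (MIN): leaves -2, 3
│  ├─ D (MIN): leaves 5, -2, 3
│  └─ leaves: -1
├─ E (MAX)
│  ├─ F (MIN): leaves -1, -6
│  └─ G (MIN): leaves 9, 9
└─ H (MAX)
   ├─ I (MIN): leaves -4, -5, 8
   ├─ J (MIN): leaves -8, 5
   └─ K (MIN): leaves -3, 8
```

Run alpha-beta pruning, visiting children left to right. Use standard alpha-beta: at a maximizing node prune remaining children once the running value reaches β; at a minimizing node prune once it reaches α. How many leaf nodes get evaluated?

15

C [α=-∞,β=+∞]: v=-2
D [α=-2,β=+∞]: v=-2 after child 2 ≤ α → α-cutoff, skip 1
B [α=-∞,β=+∞]: v=-1
F [α=-∞,β=-1]: v=-6
G [α=-6,β=-1]: v=9
E [α=-∞,β=-1]: v=9
I [α=-∞,β=-1]: v=-5
J [α=-5,β=-1]: v=-8 after child 1 ≤ α → α-cutoff, skip 1
K [α=-5,β=-1]: v=-3
H [α=-∞,β=-1]: v=-3
Root [α=-∞,β=+∞]: v=-3
Leaves evaluated: 15 of 17.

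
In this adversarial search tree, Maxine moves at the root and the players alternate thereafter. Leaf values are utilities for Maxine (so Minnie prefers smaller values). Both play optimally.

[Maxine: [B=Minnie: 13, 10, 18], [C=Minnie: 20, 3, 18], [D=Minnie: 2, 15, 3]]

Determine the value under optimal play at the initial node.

B (Minnie): min(13, 10, 18) = 10
C (Minnie): min(20, 3, 18) = 3
D (Minnie): min(2, 15, 3) = 2
Root (Maxine): max(10, 3, 2) = 10

10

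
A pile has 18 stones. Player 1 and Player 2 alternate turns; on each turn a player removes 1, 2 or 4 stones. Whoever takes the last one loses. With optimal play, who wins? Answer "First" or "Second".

W/L table (W = player to move can force a win):
i:   0  1  2  3  4  5  6  7  8  9 10 11 12 13 14 15 16 17 18
     W  L  W  W  L  W  W  L  W  W  L  W  W  L  W  W  L  W  W
Position 18 is W, so the first player wins.

First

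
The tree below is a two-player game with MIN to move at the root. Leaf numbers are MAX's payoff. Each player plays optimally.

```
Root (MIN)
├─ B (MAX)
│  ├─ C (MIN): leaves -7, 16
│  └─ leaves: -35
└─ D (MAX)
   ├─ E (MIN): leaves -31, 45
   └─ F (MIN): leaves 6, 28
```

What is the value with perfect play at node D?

6

E: min(-31, 45) = -31
F: min(6, 28) = 6
D: max(-31, 6) = 6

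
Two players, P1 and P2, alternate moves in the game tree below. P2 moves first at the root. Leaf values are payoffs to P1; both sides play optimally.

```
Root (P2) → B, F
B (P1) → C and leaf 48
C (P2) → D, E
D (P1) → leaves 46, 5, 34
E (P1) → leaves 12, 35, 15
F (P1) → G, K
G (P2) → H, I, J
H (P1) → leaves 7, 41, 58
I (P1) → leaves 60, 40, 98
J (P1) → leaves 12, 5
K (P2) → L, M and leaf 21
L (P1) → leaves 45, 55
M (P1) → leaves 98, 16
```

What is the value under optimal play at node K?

21

L: max(45, 55) = 55
M: max(98, 16) = 98
K: min(55, 98, 21) = 21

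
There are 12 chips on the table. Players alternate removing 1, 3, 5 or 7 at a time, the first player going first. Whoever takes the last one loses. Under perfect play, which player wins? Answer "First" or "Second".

W/L table (W = player to move can force a win):
i:   0  1  2  3  4  5  6  7  8  9 10 11 12
     W  L  W  L  W  L  W  L  W  L  W  L  W
Position 12 is W, so the first player wins.

First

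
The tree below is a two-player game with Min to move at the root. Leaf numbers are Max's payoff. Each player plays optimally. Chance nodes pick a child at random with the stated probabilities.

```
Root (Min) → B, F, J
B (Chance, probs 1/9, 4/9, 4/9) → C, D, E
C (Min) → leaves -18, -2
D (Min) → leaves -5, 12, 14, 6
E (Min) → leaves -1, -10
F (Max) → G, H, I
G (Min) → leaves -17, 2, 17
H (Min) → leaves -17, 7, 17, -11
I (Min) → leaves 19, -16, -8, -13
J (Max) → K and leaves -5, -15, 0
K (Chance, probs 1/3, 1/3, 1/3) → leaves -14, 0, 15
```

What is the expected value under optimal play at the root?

-16

C (Min): min(-18, -2) = -18
D (Min): min(-5, 12, 14, 6) = -5
E (Min): min(-1, -10) = -10
B (Chance): 1/9·-18 + 4/9·-5 + 4/9·-10 = -8.67
G (Min): min(-17, 2, 17) = -17
H (Min): min(-17, 7, 17, -11) = -17
I (Min): min(19, -16, -8, -13) = -16
F (Max): max(-17, -17, -16) = -16
K (Chance): 1/3·-14 + 1/3·0 + 1/3·15 = 0.33
J (Max): max(0.33, -5, -15, 0) = 0.33
Root (Min): min(-8.67, -16, 0.33) = -16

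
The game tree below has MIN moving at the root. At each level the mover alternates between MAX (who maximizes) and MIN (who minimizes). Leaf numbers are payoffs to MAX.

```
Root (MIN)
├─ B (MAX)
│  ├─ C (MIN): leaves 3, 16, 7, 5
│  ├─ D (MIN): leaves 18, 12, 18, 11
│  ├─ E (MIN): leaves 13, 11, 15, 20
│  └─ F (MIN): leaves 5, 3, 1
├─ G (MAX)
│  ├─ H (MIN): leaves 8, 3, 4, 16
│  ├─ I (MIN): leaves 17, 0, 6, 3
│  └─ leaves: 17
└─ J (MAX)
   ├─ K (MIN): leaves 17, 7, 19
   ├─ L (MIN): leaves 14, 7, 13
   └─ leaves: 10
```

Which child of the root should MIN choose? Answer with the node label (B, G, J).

J

C (MIN): min(3, 16, 7, 5) = 3
D (MIN): min(18, 12, 18, 11) = 11
E (MIN): min(13, 11, 15, 20) = 11
F (MIN): min(5, 3, 1) = 1
B (MAX): max(3, 11, 11, 1) = 11
H (MIN): min(8, 3, 4, 16) = 3
I (MIN): min(17, 0, 6, 3) = 0
G (MAX): max(3, 0, 17) = 17
K (MIN): min(17, 7, 19) = 7
L (MIN): min(14, 7, 13) = 7
J (MAX): max(7, 7, 10) = 10
Root (MIN): min(11, 17, 10) = 10
MIN picks the child with the lowest value: J (value 10).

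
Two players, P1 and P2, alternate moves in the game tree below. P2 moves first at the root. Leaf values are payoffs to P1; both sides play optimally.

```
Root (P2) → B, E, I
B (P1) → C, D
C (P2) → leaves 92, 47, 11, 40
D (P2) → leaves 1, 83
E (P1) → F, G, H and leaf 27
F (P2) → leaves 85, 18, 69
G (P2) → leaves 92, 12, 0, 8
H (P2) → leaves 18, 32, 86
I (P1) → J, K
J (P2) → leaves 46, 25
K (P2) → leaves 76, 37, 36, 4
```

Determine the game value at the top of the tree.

C (P2): min(92, 47, 11, 40) = 11
D (P2): min(1, 83) = 1
B (P1): max(11, 1) = 11
F (P2): min(85, 18, 69) = 18
G (P2): min(92, 12, 0, 8) = 0
H (P2): min(18, 32, 86) = 18
E (P1): max(18, 0, 18, 27) = 27
J (P2): min(46, 25) = 25
K (P2): min(76, 37, 36, 4) = 4
I (P1): max(25, 4) = 25
Root (P2): min(11, 27, 25) = 11

11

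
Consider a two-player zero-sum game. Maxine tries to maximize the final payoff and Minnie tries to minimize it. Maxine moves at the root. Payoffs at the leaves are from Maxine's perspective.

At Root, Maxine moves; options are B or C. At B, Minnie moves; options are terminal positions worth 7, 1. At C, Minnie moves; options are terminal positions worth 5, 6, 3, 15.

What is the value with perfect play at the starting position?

3

B (Minnie): min(7, 1) = 1
C (Minnie): min(5, 6, 3, 15) = 3
Root (Maxine): max(1, 3) = 3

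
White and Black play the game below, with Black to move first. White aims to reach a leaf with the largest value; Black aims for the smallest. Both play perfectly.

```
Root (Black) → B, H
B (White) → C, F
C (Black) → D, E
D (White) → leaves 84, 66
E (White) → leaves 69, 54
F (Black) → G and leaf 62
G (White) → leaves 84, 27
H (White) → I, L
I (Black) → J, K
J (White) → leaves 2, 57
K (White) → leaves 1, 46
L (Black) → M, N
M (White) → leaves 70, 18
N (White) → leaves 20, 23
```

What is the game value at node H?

46

J: max(2, 57) = 57
K: max(1, 46) = 46
I: min(57, 46) = 46
M: max(70, 18) = 70
N: max(20, 23) = 23
L: min(70, 23) = 23
H: max(46, 23) = 46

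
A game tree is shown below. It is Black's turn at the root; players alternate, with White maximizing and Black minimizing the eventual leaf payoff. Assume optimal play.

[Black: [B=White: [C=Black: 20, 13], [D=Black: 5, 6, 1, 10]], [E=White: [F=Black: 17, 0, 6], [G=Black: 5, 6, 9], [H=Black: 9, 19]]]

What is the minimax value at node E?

F: min(17, 0, 6) = 0
G: min(5, 6, 9) = 5
H: min(9, 19) = 9
E: max(0, 5, 9) = 9

9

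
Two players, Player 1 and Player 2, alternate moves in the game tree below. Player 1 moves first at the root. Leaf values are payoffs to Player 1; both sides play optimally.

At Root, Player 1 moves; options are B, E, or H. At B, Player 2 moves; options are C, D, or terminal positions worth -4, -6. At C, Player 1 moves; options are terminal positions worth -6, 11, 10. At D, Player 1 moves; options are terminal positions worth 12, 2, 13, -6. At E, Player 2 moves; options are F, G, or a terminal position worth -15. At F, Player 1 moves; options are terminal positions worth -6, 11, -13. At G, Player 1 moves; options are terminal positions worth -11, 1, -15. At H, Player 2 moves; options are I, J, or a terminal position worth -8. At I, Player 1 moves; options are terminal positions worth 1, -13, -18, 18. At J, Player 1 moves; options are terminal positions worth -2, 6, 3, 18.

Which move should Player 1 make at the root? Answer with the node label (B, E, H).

B

C (Player 1): max(-6, 11, 10) = 11
D (Player 1): max(12, 2, 13, -6) = 13
B (Player 2): min(11, 13, -4, -6) = -6
F (Player 1): max(-6, 11, -13) = 11
G (Player 1): max(-11, 1, -15) = 1
E (Player 2): min(11, 1, -15) = -15
I (Player 1): max(1, -13, -18, 18) = 18
J (Player 1): max(-2, 6, 3, 18) = 18
H (Player 2): min(18, 18, -8) = -8
Root (Player 1): max(-6, -15, -8) = -6
Player 1 picks the child with the highest value: B (value -6).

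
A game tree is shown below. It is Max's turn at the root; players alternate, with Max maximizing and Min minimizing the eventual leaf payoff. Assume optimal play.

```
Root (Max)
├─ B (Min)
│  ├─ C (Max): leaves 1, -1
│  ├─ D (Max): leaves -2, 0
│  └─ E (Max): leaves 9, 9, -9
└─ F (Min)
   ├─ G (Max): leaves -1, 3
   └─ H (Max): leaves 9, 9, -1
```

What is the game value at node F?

3

G: max(-1, 3) = 3
H: max(9, 9, -1) = 9
F: min(3, 9) = 3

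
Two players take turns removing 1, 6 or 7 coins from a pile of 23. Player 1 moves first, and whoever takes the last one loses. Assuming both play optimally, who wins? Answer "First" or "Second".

First

Mark each pile size as W (mover wins) or L (mover loses):
i:   0  1  2  3  4  5  6  7  8  9 10 11 12 13 14 15 16 17 18 19 20 21 22 23
     W  L  W  L  W  L  W  W  W  W  W  W  W  L  W  L  W  L  W  W  W  W  W  W
Position 23 is W, so the first player wins.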